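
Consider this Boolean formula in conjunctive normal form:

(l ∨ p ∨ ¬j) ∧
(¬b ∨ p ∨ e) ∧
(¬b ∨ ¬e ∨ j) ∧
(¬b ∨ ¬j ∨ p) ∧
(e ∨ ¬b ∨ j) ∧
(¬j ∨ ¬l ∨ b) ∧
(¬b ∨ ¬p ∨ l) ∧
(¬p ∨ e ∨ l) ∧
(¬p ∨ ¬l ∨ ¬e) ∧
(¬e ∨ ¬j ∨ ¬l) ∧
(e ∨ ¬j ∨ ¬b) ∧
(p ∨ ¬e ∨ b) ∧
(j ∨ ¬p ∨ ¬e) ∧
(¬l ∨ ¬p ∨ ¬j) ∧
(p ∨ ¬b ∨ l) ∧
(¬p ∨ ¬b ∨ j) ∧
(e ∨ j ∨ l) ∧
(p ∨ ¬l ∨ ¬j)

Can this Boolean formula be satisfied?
Yes

Yes, the formula is satisfiable.

One satisfying assignment is: p=False, l=True, b=False, j=False, m=False, e=False

Verification: With this assignment, all 18 clauses evaluate to true.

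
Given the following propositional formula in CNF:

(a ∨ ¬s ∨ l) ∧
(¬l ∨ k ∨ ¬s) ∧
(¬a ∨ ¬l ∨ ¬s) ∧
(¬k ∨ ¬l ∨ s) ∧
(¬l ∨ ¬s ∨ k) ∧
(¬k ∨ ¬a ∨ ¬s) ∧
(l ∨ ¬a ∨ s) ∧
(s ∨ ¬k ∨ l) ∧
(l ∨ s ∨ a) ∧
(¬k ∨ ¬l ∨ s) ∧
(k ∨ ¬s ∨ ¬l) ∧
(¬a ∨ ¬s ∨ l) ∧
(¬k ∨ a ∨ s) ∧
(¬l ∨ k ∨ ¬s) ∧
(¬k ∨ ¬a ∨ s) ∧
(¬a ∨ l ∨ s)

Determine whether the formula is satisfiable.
Yes

Yes, the formula is satisfiable.

One satisfying assignment is: s=False, a=False, k=False, l=True

Verification: With this assignment, all 16 clauses evaluate to true.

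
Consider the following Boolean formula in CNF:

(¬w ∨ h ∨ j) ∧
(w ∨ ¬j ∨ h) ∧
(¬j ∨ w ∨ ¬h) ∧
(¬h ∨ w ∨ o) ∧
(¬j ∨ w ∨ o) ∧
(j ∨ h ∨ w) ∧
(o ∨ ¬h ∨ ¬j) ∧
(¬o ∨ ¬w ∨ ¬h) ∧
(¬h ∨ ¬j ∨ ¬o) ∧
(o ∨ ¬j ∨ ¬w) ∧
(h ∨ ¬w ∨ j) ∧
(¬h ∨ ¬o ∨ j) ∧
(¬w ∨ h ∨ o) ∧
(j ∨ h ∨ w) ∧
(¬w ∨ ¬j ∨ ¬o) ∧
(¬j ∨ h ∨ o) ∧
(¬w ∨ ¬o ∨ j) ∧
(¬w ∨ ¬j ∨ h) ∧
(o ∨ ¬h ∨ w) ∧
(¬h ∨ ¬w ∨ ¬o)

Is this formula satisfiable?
Yes

Yes, the formula is satisfiable.

One satisfying assignment is: j=False, h=True, w=True, o=False

Verification: With this assignment, all 20 clauses evaluate to true.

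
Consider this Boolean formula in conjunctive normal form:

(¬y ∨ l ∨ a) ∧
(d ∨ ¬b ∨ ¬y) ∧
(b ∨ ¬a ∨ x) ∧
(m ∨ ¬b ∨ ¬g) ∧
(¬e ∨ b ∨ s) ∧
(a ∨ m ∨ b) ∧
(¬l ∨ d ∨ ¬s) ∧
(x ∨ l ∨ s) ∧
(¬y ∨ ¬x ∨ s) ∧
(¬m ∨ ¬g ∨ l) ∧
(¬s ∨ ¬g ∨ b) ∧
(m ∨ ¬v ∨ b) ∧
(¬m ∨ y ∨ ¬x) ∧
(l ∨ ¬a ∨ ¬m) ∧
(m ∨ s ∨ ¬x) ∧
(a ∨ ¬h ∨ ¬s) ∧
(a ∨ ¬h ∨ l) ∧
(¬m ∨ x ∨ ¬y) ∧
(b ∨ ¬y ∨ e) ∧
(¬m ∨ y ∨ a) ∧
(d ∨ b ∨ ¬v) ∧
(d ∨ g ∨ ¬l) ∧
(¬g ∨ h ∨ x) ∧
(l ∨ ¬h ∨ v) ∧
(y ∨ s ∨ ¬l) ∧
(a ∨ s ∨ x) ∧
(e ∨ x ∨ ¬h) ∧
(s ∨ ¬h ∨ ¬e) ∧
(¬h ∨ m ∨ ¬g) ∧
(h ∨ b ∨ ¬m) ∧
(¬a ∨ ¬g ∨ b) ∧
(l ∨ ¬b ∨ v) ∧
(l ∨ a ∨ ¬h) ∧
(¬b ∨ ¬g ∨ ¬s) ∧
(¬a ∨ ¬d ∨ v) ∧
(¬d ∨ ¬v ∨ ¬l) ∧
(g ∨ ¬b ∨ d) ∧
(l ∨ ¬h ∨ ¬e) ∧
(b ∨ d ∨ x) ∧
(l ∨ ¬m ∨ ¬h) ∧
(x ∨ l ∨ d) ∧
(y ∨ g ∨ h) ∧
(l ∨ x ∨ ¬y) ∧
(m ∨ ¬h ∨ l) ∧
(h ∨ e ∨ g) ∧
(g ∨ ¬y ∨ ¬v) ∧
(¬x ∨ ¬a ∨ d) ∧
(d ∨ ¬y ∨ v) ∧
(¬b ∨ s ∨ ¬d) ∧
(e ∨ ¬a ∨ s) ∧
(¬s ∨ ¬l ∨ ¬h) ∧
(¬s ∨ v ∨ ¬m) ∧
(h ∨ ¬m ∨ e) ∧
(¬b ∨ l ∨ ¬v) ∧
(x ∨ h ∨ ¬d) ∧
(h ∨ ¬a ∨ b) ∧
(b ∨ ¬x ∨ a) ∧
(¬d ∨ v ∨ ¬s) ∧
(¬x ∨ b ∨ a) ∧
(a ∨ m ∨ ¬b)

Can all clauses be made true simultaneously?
No

No, the formula is not satisfiable.

No assignment of truth values to the variables can make all 60 clauses true simultaneously.

The formula is UNSAT (unsatisfiable).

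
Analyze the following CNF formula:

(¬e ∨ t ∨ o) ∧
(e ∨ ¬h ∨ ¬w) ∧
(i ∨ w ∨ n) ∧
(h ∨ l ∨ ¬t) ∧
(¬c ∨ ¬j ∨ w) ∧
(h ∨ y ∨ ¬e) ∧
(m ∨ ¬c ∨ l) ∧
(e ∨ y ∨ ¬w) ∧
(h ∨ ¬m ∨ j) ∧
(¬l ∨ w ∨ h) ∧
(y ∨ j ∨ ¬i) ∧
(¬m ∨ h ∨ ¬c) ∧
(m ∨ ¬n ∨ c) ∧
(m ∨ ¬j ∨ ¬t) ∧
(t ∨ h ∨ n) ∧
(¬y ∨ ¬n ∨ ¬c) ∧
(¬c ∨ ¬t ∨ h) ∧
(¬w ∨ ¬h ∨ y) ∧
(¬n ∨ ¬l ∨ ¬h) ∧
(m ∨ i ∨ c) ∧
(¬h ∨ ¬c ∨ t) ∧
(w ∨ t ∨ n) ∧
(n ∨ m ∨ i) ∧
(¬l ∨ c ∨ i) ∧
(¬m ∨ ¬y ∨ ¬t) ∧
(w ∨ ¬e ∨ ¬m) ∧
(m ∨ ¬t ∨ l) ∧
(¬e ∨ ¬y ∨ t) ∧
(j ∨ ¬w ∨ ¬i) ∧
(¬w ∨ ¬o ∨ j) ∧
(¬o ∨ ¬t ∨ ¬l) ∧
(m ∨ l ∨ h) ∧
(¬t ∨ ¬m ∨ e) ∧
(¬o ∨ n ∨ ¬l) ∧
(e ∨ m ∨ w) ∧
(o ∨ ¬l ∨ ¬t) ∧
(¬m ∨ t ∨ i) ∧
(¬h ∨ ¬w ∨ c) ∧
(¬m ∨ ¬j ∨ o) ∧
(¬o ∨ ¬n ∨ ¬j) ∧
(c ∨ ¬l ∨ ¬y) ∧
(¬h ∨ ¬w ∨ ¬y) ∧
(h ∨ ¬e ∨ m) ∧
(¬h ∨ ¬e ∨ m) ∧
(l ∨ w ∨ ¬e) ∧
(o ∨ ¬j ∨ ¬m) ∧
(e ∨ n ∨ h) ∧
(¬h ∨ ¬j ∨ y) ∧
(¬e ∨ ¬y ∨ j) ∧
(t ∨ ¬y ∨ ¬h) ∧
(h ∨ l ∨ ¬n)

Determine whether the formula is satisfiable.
No

No, the formula is not satisfiable.

No assignment of truth values to the variables can make all 51 clauses true simultaneously.

The formula is UNSAT (unsatisfiable).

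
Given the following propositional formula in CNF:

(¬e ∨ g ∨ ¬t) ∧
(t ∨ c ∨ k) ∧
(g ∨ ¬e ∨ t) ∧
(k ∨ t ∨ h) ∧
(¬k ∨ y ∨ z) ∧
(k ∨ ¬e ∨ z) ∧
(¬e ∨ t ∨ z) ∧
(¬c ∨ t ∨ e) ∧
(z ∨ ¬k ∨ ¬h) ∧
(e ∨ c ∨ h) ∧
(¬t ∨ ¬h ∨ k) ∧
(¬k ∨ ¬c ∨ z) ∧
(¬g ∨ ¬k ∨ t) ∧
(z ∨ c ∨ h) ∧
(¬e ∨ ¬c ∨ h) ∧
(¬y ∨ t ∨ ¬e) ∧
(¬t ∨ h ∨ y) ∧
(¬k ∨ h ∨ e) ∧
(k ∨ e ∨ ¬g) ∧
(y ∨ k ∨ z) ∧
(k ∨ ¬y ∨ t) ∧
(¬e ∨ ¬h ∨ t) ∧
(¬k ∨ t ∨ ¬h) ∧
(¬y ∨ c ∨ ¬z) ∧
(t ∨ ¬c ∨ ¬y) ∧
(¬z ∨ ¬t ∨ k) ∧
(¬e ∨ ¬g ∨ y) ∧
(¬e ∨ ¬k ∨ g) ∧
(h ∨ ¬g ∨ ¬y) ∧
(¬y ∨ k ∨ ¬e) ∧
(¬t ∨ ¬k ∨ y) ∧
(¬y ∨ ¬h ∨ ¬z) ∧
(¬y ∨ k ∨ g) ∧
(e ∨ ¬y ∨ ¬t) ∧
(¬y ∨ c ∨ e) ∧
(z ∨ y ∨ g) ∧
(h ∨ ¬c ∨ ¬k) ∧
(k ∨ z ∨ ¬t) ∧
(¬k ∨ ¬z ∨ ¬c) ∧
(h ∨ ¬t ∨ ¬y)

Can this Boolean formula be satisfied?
No

No, the formula is not satisfiable.

No assignment of truth values to the variables can make all 40 clauses true simultaneously.

The formula is UNSAT (unsatisfiable).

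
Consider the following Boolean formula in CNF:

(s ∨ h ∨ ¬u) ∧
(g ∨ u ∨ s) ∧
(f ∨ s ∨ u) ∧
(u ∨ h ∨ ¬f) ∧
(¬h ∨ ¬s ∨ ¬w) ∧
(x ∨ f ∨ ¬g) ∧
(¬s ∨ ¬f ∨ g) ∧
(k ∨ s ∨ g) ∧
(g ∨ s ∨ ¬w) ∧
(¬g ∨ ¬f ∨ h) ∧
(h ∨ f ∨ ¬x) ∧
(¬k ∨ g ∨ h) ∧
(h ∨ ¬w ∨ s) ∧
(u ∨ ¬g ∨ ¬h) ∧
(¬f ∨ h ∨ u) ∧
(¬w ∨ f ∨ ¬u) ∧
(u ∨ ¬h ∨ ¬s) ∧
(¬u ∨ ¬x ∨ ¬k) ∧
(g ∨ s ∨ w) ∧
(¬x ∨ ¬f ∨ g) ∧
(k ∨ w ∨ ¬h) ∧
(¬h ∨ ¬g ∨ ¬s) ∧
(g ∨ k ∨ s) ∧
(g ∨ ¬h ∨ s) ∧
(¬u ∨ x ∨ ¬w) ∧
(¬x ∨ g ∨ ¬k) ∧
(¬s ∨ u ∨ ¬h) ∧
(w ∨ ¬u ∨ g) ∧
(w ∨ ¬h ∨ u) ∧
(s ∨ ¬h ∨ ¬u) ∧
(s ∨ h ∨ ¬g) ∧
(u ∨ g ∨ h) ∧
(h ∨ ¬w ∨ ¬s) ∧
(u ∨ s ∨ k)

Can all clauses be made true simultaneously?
No

No, the formula is not satisfiable.

No assignment of truth values to the variables can make all 34 clauses true simultaneously.

The formula is UNSAT (unsatisfiable).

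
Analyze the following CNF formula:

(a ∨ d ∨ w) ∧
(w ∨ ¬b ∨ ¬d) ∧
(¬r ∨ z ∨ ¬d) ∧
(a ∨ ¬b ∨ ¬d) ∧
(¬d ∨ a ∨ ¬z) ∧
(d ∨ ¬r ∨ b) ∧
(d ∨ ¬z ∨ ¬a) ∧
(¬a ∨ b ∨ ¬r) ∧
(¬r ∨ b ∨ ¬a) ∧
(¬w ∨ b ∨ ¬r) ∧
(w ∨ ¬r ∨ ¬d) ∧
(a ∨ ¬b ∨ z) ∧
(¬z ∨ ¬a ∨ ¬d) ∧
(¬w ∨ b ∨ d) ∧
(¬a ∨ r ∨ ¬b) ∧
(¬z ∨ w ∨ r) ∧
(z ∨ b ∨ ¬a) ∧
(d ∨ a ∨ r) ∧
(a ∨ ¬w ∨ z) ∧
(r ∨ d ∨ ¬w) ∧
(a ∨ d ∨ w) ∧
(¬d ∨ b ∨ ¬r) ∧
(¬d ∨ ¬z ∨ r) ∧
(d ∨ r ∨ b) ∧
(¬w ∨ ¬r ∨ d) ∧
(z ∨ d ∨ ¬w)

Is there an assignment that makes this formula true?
Yes

Yes, the formula is satisfiable.

One satisfying assignment is: d=True, r=False, b=False, a=False, w=False, z=False

Verification: With this assignment, all 26 clauses evaluate to true.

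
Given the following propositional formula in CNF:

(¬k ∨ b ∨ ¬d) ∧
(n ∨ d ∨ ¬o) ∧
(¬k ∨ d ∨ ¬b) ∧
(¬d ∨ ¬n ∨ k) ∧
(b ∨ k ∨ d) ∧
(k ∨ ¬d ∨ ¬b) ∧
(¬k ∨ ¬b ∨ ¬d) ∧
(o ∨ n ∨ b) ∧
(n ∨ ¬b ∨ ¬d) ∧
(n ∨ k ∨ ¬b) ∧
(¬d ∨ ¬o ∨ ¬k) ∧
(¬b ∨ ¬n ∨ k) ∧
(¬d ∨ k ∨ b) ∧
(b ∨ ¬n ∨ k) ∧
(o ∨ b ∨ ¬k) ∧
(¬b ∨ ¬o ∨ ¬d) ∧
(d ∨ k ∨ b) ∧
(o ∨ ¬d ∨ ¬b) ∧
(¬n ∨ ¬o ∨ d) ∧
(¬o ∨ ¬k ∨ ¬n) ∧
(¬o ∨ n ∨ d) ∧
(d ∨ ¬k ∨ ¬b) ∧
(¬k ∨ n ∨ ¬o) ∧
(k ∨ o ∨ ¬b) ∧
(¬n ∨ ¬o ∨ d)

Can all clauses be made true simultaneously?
No

No, the formula is not satisfiable.

No assignment of truth values to the variables can make all 25 clauses true simultaneously.

The formula is UNSAT (unsatisfiable).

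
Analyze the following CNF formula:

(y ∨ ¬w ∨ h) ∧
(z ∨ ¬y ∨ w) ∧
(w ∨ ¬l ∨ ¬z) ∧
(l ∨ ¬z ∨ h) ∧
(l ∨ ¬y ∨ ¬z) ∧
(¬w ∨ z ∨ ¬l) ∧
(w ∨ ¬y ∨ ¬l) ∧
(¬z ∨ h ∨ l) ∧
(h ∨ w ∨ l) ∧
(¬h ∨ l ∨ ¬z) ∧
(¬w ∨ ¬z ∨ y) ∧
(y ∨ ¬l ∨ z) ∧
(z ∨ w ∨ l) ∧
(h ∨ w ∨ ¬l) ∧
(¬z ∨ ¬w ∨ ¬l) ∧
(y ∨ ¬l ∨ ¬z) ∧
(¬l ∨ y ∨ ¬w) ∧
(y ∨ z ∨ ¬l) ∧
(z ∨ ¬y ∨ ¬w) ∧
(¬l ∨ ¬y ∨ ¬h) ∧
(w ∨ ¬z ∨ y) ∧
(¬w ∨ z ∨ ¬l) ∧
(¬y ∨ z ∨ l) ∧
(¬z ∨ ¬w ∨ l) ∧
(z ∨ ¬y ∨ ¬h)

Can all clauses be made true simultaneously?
Yes

Yes, the formula is satisfiable.

One satisfying assignment is: h=True, l=False, w=True, y=False, z=False

Verification: With this assignment, all 25 clauses evaluate to true.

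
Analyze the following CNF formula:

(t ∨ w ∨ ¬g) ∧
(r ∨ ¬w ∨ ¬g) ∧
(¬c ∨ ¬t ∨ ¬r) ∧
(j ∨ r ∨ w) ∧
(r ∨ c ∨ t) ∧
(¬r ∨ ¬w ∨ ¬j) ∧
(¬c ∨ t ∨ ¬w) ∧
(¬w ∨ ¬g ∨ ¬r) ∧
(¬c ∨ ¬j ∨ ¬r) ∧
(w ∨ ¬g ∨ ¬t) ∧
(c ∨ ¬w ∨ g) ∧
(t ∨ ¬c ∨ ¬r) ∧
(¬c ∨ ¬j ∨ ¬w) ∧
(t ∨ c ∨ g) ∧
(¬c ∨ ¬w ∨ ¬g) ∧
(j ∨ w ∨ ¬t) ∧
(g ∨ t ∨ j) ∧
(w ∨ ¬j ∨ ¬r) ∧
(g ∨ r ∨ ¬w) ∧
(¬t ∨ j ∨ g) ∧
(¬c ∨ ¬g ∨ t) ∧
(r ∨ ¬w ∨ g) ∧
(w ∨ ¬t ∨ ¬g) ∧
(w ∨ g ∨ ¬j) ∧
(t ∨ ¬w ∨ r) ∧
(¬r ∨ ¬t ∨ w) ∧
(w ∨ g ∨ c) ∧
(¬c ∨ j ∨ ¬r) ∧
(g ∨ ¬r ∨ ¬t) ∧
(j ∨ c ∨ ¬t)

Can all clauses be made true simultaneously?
No

No, the formula is not satisfiable.

No assignment of truth values to the variables can make all 30 clauses true simultaneously.

The formula is UNSAT (unsatisfiable).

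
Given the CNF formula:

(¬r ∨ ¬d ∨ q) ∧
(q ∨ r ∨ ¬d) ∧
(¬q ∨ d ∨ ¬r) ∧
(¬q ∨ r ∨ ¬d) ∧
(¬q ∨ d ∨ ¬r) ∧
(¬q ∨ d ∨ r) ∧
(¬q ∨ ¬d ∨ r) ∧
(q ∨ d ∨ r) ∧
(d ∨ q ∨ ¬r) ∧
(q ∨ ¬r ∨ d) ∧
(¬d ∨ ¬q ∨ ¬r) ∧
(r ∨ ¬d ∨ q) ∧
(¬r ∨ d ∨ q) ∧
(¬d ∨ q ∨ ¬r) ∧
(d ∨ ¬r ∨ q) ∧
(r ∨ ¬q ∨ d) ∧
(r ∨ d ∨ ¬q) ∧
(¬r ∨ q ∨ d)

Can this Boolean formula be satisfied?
No

No, the formula is not satisfiable.

No assignment of truth values to the variables can make all 18 clauses true simultaneously.

The formula is UNSAT (unsatisfiable).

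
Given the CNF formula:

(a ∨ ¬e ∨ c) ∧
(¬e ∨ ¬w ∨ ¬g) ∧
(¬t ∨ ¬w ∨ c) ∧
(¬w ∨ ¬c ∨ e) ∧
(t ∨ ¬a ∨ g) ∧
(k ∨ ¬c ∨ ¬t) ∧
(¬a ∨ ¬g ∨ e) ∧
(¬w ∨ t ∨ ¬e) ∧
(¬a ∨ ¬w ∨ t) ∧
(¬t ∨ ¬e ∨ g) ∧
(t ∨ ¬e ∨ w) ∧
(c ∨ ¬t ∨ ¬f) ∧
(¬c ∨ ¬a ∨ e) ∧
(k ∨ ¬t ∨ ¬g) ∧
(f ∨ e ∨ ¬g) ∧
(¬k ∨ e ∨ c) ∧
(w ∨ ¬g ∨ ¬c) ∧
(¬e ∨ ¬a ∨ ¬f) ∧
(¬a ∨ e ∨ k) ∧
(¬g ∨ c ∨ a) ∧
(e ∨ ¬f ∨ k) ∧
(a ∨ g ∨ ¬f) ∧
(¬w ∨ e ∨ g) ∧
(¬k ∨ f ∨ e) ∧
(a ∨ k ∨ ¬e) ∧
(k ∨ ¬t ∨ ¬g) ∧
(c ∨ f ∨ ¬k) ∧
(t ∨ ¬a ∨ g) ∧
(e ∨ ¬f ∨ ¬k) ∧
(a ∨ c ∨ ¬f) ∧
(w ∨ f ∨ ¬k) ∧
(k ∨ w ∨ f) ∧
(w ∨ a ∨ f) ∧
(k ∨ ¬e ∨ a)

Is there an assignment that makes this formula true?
No

No, the formula is not satisfiable.

No assignment of truth values to the variables can make all 34 clauses true simultaneously.

The formula is UNSAT (unsatisfiable).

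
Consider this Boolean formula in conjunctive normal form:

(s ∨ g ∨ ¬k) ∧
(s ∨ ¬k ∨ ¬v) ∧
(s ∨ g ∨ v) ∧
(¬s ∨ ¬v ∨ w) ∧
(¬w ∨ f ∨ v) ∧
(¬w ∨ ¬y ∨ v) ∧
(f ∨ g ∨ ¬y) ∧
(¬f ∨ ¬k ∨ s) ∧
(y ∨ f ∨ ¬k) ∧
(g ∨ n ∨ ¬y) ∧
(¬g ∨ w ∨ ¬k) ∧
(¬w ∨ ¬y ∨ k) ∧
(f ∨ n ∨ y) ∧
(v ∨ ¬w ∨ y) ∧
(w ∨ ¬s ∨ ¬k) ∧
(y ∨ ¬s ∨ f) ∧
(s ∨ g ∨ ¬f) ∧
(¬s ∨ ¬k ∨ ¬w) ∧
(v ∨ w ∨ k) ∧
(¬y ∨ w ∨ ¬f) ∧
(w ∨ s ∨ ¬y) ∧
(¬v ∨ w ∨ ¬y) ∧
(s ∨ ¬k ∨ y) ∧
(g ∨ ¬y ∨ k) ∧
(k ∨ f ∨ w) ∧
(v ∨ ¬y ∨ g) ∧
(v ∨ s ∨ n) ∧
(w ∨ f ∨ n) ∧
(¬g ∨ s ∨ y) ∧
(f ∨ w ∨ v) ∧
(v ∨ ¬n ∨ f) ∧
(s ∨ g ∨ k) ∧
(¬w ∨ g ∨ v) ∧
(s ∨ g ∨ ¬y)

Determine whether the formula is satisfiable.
Yes

Yes, the formula is satisfiable.

One satisfying assignment is: v=True, k=False, g=False, s=True, f=True, w=True, n=False, y=False

Verification: With this assignment, all 34 clauses evaluate to true.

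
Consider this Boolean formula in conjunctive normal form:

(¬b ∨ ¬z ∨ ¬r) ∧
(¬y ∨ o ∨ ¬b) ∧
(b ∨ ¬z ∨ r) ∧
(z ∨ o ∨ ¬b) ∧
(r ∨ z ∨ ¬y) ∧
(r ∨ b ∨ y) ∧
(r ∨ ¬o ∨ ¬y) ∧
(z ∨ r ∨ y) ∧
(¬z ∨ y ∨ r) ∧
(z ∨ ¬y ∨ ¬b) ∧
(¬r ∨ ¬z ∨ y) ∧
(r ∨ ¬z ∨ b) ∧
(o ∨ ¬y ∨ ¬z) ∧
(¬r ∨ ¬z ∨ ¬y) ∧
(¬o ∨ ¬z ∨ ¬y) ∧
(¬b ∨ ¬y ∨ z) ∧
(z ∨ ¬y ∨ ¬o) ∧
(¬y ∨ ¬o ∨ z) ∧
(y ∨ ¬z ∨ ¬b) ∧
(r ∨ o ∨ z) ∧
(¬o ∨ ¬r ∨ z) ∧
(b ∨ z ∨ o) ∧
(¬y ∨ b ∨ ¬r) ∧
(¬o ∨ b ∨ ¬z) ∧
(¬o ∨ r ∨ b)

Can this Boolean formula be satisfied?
No

No, the formula is not satisfiable.

No assignment of truth values to the variables can make all 25 clauses true simultaneously.

The formula is UNSAT (unsatisfiable).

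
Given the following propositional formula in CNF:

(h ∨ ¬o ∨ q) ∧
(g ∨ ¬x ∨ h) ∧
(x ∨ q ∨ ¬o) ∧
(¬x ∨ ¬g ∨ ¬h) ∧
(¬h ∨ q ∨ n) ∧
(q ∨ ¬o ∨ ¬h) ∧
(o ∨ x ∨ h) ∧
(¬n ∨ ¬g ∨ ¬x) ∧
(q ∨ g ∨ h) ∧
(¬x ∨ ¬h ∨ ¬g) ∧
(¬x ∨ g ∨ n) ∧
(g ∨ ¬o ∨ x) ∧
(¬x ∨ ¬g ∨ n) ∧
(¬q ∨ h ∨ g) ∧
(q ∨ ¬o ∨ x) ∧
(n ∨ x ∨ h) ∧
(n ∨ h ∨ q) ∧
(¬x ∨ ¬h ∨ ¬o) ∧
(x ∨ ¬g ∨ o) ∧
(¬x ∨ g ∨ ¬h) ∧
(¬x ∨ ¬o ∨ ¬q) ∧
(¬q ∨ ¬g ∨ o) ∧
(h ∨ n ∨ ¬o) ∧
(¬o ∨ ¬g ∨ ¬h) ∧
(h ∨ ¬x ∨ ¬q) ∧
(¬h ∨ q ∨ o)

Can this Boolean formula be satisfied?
Yes

Yes, the formula is satisfiable.

One satisfying assignment is: g=False, x=False, h=True, n=False, o=False, q=True

Verification: With this assignment, all 26 clauses evaluate to true.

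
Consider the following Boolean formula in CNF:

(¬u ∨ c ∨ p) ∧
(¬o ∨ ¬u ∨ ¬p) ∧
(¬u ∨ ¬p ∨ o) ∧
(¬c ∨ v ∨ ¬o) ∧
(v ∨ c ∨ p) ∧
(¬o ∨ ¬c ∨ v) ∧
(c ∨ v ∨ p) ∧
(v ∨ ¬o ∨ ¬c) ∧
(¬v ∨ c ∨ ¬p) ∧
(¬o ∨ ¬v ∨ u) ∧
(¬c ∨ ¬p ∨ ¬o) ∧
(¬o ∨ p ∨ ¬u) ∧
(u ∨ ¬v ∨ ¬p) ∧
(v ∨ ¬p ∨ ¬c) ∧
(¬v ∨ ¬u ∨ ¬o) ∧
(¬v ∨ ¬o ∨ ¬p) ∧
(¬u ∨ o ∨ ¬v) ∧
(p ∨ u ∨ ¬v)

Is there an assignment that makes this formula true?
Yes

Yes, the formula is satisfiable.

One satisfying assignment is: c=False, o=False, v=False, p=True, u=False

Verification: With this assignment, all 18 clauses evaluate to true.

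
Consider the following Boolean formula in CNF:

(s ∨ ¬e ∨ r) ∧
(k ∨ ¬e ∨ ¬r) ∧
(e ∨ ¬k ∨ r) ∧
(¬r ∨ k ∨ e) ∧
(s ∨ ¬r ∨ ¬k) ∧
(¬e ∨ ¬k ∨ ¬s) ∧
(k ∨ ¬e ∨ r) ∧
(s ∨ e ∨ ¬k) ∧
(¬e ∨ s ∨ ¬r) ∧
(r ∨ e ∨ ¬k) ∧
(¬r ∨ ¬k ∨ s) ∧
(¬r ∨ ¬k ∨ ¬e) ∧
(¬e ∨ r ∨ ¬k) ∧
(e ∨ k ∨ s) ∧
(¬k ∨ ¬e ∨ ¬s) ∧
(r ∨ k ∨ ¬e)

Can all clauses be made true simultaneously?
Yes

Yes, the formula is satisfiable.

One satisfying assignment is: s=True, e=False, r=False, k=False

Verification: With this assignment, all 16 clauses evaluate to true.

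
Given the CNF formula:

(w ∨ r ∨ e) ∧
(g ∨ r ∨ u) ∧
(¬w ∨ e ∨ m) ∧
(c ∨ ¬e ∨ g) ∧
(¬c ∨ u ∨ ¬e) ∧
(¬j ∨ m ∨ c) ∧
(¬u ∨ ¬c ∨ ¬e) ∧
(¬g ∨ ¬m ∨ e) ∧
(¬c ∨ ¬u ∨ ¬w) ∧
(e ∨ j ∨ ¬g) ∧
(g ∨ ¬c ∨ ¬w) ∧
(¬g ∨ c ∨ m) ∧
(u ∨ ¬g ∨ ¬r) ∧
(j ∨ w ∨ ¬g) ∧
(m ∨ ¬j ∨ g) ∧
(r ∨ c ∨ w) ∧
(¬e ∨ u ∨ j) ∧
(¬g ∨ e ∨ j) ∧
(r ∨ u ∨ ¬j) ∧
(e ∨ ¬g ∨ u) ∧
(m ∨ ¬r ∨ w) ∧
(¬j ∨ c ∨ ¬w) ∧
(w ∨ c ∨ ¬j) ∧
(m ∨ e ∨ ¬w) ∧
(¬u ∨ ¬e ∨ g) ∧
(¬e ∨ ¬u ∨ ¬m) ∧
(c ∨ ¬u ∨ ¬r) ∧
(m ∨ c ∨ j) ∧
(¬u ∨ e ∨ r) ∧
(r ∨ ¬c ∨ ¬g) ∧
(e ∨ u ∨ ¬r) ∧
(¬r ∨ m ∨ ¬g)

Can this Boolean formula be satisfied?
Yes

Yes, the formula is satisfiable.

One satisfying assignment is: w=False, e=False, j=True, g=False, u=True, m=True, r=True, c=True

Verification: With this assignment, all 32 clauses evaluate to true.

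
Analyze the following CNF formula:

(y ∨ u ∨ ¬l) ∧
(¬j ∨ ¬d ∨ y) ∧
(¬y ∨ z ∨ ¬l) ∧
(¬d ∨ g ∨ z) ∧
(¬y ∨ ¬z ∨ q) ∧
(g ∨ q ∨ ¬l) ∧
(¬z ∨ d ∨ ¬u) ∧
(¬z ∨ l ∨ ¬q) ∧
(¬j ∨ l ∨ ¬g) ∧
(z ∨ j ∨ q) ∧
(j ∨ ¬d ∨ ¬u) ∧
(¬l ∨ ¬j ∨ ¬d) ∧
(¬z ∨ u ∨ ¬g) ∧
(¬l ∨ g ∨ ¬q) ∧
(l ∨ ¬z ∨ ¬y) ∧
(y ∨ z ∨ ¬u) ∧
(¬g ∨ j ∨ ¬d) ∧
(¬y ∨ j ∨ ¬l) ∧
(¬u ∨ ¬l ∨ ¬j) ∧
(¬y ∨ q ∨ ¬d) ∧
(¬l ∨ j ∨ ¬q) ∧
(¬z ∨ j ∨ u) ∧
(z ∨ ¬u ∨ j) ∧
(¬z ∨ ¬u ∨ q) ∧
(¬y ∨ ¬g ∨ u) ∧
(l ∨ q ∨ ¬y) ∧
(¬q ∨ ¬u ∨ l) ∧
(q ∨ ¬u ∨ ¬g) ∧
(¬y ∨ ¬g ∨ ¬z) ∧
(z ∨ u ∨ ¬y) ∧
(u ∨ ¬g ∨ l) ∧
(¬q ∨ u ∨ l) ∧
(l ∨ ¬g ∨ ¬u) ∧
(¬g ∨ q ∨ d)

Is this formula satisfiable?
Yes

Yes, the formula is satisfiable.

One satisfying assignment is: d=False, j=True, q=False, l=False, u=False, z=False, g=False, y=False

Verification: With this assignment, all 34 clauses evaluate to true.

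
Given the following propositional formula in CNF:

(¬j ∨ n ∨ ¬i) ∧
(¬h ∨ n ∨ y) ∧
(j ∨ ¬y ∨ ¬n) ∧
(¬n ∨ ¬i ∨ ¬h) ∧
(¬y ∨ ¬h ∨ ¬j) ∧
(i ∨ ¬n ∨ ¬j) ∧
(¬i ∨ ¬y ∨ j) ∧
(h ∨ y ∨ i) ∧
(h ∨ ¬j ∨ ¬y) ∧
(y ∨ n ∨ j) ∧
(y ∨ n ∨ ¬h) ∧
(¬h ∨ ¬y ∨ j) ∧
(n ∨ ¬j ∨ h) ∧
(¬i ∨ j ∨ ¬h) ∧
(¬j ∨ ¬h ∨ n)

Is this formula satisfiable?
Yes

Yes, the formula is satisfiable.

One satisfying assignment is: i=True, n=True, j=False, h=False, y=False

Verification: With this assignment, all 15 clauses evaluate to true.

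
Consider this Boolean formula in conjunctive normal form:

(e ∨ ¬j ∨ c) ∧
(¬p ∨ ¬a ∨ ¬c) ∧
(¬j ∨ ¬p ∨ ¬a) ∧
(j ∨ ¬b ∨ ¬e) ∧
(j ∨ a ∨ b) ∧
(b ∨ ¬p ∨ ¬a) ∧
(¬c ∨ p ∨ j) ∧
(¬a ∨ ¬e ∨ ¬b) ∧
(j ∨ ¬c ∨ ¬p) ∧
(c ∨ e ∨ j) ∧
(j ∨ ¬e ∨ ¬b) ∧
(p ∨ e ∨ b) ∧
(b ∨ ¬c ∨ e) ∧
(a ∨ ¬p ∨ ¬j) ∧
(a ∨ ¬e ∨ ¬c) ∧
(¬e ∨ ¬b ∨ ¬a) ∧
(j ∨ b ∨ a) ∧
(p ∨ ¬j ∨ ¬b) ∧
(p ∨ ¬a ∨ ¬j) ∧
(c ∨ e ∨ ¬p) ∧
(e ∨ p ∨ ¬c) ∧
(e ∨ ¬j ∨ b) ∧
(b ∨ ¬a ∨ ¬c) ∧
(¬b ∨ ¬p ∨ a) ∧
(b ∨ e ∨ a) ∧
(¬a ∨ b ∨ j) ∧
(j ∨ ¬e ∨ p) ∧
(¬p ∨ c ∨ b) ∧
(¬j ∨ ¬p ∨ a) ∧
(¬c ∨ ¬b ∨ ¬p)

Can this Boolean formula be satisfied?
Yes

Yes, the formula is satisfiable.

One satisfying assignment is: e=True, j=True, c=False, b=False, a=False, p=False

Verification: With this assignment, all 30 clauses evaluate to true.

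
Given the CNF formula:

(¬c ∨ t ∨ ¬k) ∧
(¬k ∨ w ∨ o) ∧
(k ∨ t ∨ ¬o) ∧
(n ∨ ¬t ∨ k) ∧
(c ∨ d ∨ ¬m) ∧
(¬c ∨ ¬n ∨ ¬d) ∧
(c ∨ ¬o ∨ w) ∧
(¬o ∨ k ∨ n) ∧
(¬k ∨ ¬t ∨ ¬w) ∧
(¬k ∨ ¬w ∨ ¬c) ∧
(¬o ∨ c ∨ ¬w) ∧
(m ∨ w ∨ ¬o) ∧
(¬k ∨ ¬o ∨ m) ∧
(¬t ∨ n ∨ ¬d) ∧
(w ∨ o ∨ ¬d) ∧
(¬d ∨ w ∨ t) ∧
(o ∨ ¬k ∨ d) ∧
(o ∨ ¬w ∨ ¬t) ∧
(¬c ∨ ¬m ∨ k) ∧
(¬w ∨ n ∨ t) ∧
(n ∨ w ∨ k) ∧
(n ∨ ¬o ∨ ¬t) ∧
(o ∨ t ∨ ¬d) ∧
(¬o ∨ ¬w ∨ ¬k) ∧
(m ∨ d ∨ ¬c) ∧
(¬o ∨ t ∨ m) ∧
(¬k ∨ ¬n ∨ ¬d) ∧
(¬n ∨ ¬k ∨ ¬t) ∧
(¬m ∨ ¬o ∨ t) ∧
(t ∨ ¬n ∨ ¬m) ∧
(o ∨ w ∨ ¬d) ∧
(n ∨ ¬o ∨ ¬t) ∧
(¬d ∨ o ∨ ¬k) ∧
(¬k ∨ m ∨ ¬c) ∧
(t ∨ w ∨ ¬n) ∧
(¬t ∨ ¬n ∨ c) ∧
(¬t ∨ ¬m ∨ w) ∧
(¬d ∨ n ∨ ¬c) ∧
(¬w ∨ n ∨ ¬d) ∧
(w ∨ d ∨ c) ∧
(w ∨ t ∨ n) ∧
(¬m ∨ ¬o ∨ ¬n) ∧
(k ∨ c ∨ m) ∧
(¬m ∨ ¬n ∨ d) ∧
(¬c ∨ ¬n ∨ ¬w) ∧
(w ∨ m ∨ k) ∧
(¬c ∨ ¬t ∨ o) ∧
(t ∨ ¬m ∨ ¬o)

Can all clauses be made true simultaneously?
No

No, the formula is not satisfiable.

No assignment of truth values to the variables can make all 48 clauses true simultaneously.

The formula is UNSAT (unsatisfiable).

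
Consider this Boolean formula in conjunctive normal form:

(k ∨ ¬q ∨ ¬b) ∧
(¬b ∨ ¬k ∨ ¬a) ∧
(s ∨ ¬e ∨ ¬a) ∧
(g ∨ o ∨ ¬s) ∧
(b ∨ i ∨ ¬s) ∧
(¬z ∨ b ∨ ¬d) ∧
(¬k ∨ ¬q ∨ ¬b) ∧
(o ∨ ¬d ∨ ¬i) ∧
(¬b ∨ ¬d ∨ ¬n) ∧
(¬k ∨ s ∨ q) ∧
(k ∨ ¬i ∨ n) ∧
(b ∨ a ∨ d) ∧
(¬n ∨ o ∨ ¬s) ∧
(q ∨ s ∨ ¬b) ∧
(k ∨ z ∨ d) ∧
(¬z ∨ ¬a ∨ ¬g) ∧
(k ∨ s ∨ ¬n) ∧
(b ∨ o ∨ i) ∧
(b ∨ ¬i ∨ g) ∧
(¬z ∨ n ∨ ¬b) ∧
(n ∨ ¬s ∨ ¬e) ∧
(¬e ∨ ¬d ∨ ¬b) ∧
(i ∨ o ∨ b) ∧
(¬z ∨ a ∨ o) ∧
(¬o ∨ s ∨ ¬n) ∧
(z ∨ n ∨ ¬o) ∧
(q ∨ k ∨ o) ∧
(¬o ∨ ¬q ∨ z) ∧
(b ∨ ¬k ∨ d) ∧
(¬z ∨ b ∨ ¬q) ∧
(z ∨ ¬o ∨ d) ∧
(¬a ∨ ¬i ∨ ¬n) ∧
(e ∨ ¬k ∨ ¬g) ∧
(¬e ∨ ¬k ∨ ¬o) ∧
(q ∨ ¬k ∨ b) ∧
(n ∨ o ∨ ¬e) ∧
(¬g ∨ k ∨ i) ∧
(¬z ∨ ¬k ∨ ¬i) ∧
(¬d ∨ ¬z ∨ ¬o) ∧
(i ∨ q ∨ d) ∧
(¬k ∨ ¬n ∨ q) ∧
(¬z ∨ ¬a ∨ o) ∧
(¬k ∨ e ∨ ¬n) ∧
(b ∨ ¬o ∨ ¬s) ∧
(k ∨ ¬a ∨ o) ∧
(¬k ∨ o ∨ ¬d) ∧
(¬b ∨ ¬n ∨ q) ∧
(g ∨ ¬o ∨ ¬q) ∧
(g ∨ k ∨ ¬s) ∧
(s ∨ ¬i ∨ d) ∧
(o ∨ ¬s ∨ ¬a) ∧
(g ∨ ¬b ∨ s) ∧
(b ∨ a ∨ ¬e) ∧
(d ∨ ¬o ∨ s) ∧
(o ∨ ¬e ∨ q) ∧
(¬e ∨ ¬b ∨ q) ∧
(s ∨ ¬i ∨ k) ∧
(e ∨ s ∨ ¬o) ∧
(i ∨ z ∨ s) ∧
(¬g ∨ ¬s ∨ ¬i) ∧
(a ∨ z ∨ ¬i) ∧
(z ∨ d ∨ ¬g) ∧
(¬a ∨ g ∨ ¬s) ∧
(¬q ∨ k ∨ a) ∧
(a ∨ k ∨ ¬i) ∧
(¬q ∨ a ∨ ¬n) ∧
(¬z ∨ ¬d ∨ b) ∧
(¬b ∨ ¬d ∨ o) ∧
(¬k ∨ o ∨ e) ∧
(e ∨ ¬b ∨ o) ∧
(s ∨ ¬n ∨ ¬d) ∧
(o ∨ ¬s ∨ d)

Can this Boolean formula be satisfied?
No

No, the formula is not satisfiable.

No assignment of truth values to the variables can make all 72 clauses true simultaneously.

The formula is UNSAT (unsatisfiable).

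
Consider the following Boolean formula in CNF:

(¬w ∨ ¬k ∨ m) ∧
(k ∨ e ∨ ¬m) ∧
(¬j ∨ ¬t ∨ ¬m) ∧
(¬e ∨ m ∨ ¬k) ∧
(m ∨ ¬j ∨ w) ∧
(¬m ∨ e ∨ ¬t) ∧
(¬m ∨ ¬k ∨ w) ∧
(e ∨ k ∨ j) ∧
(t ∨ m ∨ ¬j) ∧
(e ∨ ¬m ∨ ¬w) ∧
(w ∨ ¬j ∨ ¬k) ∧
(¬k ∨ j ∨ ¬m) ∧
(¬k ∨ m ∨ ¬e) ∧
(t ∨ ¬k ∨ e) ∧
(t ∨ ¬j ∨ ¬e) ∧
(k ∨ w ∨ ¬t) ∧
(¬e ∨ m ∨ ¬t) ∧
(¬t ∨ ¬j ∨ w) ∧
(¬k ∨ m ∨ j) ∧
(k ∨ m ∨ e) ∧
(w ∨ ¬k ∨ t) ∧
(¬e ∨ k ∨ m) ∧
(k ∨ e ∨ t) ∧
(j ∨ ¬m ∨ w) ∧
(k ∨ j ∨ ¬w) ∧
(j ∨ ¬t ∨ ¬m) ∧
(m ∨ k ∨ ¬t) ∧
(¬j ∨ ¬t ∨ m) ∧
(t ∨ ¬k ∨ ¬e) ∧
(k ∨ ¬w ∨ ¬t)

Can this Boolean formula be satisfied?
No

No, the formula is not satisfiable.

No assignment of truth values to the variables can make all 30 clauses true simultaneously.

The formula is UNSAT (unsatisfiable).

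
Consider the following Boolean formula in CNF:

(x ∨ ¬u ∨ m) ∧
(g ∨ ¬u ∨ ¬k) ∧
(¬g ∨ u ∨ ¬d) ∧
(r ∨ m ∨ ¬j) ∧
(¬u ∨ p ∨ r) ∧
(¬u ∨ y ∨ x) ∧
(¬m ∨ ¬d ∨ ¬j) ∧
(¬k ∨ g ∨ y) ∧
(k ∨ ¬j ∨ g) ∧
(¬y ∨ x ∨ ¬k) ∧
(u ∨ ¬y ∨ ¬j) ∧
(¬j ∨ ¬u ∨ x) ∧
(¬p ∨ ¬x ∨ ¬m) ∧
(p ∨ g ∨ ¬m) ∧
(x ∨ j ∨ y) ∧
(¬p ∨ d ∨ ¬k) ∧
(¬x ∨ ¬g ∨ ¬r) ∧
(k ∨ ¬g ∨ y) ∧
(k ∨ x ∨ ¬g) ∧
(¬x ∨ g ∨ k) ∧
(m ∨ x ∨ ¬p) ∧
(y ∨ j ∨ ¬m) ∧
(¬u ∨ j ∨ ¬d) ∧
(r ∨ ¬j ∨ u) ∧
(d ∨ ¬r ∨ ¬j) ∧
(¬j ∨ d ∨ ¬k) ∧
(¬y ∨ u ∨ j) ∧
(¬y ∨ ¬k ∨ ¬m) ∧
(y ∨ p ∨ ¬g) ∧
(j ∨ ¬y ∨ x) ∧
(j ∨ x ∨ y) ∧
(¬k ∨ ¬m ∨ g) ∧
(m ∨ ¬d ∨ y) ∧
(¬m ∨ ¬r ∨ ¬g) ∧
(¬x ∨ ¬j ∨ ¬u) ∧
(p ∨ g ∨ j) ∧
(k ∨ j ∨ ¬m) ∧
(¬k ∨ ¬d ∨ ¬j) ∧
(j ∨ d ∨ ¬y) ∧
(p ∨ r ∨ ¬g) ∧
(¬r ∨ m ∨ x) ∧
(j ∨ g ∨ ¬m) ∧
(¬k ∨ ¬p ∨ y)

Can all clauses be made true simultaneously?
No

No, the formula is not satisfiable.

No assignment of truth values to the variables can make all 43 clauses true simultaneously.

The formula is UNSAT (unsatisfiable).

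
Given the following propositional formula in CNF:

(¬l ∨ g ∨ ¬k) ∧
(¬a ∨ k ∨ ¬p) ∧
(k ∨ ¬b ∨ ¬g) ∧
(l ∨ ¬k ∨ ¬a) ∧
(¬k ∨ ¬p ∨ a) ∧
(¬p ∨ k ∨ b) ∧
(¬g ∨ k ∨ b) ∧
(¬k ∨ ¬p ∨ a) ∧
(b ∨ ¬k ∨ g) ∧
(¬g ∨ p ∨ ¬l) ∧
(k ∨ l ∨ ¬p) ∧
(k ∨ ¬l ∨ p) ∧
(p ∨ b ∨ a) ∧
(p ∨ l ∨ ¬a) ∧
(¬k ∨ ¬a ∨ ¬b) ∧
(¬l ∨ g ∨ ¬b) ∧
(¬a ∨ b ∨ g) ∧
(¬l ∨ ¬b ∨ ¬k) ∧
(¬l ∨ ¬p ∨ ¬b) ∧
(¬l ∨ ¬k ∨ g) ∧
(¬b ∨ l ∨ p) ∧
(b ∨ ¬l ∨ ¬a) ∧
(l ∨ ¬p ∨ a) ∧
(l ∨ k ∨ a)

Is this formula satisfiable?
No

No, the formula is not satisfiable.

No assignment of truth values to the variables can make all 24 clauses true simultaneously.

The formula is UNSAT (unsatisfiable).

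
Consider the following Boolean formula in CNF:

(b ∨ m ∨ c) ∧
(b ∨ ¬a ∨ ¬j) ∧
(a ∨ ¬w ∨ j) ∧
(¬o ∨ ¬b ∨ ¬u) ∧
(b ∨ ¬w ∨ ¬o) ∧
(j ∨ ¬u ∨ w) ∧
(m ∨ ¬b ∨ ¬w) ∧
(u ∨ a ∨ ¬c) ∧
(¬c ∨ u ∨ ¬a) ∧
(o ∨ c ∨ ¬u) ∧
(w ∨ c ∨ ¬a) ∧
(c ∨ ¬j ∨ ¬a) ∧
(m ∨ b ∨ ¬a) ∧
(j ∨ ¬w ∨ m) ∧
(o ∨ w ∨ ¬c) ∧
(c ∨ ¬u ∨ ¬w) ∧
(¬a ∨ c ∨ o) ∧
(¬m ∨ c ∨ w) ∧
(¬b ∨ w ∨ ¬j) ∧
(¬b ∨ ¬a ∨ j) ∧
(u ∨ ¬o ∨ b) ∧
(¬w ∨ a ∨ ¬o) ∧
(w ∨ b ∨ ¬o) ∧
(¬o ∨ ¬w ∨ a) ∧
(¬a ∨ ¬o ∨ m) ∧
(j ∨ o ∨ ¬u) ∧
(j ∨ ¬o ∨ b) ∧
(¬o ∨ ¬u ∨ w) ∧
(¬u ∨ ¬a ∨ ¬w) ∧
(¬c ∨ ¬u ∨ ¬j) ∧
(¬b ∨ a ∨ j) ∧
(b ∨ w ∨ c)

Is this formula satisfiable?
Yes

Yes, the formula is satisfiable.

One satisfying assignment is: j=True, u=False, b=False, a=False, c=False, m=True, w=True, o=False

Verification: With this assignment, all 32 clauses evaluate to true.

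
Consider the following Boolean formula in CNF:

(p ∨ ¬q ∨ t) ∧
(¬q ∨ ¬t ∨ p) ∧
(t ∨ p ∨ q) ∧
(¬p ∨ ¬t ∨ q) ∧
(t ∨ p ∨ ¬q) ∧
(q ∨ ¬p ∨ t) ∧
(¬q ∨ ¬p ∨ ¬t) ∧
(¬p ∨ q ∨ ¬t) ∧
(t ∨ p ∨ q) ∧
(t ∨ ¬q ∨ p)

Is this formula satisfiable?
Yes

Yes, the formula is satisfiable.

One satisfying assignment is: q=True, t=False, p=True

Verification: With this assignment, all 10 clauses evaluate to true.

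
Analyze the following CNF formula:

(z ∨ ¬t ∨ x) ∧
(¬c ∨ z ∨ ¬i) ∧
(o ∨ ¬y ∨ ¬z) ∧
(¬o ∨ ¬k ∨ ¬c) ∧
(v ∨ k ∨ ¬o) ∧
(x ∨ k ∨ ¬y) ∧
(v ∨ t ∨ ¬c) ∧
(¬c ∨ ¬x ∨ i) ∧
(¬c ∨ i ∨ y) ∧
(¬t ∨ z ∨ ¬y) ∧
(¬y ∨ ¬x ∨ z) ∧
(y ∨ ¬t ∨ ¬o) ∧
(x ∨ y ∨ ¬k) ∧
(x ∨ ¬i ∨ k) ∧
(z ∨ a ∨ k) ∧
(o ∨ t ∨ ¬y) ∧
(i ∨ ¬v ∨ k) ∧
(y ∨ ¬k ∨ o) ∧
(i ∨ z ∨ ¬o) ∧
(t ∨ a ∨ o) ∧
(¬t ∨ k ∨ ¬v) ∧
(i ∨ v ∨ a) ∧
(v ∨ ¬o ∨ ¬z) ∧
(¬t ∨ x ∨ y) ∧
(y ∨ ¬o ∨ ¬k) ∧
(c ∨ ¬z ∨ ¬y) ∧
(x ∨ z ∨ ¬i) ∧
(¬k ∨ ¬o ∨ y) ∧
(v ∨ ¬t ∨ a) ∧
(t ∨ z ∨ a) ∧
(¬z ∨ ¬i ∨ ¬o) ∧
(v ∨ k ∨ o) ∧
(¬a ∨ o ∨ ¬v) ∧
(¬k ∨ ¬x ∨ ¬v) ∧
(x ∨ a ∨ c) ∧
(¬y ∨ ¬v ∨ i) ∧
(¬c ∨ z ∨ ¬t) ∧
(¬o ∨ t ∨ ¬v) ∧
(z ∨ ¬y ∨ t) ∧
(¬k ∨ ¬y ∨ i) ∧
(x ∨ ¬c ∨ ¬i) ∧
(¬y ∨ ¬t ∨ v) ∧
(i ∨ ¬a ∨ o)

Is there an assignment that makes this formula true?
No

No, the formula is not satisfiable.

No assignment of truth values to the variables can make all 43 clauses true simultaneously.

The formula is UNSAT (unsatisfiable).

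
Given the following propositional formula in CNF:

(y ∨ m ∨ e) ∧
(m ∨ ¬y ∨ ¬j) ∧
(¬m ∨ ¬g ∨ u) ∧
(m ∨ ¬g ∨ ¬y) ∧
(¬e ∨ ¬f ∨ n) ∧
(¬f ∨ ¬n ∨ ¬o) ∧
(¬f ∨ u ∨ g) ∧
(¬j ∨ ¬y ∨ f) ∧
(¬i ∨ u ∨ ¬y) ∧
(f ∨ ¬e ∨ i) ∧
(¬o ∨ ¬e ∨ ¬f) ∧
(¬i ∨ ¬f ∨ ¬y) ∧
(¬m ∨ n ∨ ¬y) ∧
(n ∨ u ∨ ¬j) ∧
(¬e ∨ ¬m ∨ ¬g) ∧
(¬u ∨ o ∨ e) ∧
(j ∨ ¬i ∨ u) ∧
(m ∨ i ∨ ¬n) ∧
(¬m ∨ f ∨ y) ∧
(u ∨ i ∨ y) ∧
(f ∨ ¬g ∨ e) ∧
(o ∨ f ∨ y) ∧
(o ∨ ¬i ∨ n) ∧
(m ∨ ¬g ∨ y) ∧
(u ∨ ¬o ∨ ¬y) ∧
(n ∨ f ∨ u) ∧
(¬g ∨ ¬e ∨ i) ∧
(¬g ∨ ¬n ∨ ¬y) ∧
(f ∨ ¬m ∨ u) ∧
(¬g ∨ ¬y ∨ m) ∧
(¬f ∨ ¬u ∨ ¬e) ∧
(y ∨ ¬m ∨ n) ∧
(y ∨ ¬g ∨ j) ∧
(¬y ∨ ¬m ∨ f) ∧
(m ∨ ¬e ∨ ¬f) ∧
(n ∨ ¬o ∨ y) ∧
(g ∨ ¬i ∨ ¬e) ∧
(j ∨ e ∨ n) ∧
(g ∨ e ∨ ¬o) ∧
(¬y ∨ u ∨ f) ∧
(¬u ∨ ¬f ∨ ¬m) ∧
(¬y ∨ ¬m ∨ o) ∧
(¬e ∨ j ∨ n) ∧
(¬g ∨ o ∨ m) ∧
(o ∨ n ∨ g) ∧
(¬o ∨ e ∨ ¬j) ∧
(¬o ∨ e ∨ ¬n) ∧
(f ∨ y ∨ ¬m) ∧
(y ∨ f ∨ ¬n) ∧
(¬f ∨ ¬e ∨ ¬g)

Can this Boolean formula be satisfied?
No

No, the formula is not satisfiable.

No assignment of truth values to the variables can make all 50 clauses true simultaneously.

The formula is UNSAT (unsatisfiable).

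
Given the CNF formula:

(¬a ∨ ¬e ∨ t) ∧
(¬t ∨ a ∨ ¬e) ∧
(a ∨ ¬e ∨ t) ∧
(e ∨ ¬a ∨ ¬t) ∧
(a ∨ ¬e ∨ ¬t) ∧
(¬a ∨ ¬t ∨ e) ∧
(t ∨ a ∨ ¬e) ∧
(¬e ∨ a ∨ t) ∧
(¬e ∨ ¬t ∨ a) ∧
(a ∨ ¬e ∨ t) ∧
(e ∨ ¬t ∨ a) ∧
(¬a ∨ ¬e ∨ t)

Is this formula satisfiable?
Yes

Yes, the formula is satisfiable.

One satisfying assignment is: e=False, t=False, a=False

Verification: With this assignment, all 12 clauses evaluate to true.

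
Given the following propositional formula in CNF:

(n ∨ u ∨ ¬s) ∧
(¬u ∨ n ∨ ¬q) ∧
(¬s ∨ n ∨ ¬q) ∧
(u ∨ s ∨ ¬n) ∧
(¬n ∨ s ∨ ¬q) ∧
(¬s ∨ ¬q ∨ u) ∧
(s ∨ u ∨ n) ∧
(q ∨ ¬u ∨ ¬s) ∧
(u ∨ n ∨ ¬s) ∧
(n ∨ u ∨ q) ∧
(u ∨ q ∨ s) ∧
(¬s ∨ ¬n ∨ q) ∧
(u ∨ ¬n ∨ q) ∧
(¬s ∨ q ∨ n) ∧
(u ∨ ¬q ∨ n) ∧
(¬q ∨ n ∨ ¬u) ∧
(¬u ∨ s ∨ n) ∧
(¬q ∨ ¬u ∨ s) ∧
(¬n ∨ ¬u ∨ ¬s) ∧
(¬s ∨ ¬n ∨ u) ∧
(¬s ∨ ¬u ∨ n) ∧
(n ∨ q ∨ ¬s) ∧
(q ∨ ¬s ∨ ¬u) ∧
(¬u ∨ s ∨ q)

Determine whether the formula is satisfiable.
No

No, the formula is not satisfiable.

No assignment of truth values to the variables can make all 24 clauses true simultaneously.

The formula is UNSAT (unsatisfiable).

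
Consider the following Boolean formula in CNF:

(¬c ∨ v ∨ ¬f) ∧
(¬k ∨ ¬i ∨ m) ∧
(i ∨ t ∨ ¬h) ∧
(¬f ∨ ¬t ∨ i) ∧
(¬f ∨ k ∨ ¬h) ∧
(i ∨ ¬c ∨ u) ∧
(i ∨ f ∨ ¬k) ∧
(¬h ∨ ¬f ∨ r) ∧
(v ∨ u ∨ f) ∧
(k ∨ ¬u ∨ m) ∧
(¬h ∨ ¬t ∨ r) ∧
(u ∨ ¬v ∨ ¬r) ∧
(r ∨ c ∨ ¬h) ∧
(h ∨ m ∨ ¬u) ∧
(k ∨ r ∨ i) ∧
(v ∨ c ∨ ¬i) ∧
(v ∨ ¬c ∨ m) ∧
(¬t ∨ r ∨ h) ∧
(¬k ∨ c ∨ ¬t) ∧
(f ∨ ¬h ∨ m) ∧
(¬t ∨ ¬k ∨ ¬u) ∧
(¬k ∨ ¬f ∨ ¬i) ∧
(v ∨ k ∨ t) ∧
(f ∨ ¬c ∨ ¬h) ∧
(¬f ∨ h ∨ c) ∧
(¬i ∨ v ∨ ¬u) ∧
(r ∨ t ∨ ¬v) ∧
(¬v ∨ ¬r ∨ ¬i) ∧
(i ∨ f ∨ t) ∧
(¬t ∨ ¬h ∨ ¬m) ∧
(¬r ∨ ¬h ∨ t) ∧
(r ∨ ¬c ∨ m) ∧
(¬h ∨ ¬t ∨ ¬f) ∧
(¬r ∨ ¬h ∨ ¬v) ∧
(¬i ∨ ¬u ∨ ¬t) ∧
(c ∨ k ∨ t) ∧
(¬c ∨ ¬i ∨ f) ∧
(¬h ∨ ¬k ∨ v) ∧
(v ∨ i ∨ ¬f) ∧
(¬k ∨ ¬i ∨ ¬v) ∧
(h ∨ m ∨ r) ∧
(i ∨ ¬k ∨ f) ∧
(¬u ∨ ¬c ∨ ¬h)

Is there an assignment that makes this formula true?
Yes

Yes, the formula is satisfiable.

One satisfying assignment is: r=True, v=True, f=False, c=False, i=False, t=True, h=False, u=True, m=True, k=False

Verification: With this assignment, all 43 clauses evaluate to true.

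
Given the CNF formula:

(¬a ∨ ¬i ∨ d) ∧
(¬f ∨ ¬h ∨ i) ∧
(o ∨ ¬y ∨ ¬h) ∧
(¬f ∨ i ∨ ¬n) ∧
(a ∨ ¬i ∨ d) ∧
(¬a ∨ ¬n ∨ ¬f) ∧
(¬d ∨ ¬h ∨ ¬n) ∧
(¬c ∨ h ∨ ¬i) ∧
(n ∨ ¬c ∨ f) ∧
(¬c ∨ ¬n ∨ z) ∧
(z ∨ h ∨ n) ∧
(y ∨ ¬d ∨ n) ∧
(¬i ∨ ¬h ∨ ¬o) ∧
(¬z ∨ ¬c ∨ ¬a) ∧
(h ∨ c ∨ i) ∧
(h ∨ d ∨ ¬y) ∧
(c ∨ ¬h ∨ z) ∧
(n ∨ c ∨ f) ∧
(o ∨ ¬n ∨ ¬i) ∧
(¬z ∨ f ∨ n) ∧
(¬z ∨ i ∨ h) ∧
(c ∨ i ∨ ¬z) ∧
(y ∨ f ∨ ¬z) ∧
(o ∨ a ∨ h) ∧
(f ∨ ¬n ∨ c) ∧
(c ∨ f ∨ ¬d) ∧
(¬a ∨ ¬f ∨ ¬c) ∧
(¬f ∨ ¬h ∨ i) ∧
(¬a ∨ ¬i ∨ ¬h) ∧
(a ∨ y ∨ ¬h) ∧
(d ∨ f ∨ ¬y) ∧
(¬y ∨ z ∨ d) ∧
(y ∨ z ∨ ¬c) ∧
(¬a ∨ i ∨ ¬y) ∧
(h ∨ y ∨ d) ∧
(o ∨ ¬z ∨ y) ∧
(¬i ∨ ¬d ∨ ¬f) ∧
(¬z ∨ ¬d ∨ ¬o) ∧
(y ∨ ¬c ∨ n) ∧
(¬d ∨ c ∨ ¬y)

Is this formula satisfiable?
No

No, the formula is not satisfiable.

No assignment of truth values to the variables can make all 40 clauses true simultaneously.

The formula is UNSAT (unsatisfiable).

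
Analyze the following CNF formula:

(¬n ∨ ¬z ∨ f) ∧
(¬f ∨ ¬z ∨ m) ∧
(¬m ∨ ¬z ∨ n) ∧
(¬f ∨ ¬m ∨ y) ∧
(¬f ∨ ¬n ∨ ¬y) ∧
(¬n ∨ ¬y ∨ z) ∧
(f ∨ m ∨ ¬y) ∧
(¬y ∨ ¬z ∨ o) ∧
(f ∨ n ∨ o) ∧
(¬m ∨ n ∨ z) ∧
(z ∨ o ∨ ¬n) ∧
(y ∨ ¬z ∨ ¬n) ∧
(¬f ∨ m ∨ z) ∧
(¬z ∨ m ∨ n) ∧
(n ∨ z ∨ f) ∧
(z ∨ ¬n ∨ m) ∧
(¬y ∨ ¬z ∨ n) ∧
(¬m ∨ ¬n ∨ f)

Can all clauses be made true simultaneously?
No

No, the formula is not satisfiable.

No assignment of truth values to the variables can make all 18 clauses true simultaneously.

The formula is UNSAT (unsatisfiable).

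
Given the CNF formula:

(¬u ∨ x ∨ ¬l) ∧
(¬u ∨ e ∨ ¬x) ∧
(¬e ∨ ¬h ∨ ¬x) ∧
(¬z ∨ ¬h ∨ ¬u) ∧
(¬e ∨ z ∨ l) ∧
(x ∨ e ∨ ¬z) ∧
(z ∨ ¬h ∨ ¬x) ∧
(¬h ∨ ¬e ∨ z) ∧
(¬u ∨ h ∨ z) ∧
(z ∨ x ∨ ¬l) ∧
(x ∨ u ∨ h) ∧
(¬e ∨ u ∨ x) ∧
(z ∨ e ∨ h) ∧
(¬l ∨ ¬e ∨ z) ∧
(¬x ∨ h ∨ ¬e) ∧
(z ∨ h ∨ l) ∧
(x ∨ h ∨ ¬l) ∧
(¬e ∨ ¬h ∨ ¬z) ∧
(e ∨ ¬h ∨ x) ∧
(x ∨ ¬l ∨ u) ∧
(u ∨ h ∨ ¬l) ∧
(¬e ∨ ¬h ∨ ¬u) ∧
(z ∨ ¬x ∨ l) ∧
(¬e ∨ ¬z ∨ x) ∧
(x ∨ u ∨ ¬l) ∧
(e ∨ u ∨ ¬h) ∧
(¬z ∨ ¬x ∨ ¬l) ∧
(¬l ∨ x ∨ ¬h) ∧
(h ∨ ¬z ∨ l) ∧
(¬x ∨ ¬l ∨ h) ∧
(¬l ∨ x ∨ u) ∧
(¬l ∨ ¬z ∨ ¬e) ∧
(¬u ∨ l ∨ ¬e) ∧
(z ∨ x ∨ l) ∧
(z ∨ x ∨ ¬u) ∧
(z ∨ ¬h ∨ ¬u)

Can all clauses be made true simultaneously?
No

No, the formula is not satisfiable.

No assignment of truth values to the variables can make all 36 clauses true simultaneously.

The formula is UNSAT (unsatisfiable).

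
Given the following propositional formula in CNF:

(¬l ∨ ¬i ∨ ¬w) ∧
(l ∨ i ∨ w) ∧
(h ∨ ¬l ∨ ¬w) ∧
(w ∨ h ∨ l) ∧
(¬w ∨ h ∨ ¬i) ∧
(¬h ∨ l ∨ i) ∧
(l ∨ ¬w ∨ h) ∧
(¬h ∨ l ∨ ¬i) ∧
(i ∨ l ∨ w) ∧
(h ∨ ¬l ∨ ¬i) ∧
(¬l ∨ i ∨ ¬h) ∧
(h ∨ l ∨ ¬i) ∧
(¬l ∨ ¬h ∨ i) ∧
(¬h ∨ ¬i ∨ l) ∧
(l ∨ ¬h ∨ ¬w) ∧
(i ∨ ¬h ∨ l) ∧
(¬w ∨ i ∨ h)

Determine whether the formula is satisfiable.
Yes

Yes, the formula is satisfiable.

One satisfying assignment is: i=False, h=False, l=True, w=False

Verification: With this assignment, all 17 clauses evaluate to true.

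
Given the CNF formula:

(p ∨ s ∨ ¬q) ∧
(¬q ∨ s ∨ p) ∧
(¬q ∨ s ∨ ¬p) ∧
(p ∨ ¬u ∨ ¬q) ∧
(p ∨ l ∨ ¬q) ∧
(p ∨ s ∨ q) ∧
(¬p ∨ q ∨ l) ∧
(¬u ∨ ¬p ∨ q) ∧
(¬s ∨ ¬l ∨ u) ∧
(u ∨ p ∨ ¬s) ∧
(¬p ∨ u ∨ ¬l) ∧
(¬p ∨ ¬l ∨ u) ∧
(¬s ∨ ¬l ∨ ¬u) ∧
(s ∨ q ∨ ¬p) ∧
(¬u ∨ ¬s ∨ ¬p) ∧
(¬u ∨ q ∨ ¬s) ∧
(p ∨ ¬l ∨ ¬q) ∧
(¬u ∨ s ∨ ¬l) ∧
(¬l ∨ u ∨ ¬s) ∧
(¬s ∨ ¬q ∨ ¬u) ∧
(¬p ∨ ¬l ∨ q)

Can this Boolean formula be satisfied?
Yes

Yes, the formula is satisfiable.

One satisfying assignment is: l=False, u=False, p=True, s=True, q=True

Verification: With this assignment, all 21 clauses evaluate to true.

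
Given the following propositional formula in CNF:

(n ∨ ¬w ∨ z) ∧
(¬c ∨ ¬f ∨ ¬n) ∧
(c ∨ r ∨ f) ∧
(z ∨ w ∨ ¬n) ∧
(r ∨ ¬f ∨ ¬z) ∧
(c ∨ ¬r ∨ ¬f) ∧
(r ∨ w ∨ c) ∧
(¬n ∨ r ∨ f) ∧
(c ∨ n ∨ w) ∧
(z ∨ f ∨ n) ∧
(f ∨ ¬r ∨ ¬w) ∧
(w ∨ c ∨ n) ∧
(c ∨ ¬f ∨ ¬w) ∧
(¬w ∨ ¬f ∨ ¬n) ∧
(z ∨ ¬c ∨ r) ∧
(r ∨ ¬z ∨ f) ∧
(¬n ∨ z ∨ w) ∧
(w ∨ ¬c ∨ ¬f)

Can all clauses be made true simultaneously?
Yes

Yes, the formula is satisfiable.

One satisfying assignment is: n=False, w=False, r=True, c=True, z=True, f=False

Verification: With this assignment, all 18 clauses evaluate to true.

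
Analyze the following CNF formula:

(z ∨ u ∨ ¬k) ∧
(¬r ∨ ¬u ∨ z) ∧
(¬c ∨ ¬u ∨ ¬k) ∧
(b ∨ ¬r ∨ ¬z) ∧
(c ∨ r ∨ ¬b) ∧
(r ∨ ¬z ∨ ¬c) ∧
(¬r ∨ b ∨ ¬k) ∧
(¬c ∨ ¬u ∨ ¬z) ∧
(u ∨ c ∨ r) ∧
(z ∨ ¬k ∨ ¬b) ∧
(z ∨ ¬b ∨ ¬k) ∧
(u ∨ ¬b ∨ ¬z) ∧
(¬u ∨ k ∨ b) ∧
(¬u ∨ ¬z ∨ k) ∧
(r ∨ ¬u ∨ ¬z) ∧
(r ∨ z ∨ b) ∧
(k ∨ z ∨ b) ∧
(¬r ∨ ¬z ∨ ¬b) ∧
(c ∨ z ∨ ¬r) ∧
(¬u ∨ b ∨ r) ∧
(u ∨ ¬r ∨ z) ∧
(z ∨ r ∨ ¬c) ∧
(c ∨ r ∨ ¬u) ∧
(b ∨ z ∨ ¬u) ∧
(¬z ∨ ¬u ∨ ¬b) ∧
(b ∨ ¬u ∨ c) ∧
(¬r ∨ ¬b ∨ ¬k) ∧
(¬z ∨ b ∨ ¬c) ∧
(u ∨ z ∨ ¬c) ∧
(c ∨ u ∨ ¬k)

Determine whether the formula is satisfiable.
No

No, the formula is not satisfiable.

No assignment of truth values to the variables can make all 30 clauses true simultaneously.

The formula is UNSAT (unsatisfiable).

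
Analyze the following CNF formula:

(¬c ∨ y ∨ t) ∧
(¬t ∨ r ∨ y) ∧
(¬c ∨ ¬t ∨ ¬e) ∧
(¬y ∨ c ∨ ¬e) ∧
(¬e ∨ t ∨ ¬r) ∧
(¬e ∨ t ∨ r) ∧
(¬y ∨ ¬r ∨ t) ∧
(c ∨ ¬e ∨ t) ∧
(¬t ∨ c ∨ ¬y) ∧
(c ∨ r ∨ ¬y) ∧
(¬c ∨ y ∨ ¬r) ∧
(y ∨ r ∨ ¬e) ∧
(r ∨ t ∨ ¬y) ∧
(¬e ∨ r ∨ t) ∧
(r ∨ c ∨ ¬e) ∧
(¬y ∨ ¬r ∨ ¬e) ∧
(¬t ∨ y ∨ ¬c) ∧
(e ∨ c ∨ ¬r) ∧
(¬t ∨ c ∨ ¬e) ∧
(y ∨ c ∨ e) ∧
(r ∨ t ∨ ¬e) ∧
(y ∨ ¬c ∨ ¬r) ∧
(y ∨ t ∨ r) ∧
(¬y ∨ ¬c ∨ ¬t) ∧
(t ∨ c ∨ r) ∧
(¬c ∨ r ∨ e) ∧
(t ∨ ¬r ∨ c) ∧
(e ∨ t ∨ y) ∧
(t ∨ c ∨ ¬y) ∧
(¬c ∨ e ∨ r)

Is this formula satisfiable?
No

No, the formula is not satisfiable.

No assignment of truth values to the variables can make all 30 clauses true simultaneously.

The formula is UNSAT (unsatisfiable).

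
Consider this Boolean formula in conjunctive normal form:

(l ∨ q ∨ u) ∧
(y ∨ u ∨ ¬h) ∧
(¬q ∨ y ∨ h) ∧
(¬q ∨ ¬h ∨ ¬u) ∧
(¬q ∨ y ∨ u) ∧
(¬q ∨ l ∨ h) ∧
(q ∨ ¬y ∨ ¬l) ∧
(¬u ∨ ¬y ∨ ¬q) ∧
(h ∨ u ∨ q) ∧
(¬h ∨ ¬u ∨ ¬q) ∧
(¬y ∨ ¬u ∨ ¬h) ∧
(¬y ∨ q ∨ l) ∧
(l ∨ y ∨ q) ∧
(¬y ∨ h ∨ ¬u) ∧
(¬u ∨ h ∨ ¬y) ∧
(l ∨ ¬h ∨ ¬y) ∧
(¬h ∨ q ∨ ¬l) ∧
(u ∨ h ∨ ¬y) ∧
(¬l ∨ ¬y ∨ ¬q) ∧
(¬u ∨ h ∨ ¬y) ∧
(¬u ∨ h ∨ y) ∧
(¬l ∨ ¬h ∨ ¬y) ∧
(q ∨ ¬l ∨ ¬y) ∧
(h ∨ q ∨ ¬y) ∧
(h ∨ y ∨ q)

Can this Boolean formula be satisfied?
No

No, the formula is not satisfiable.

No assignment of truth values to the variables can make all 25 clauses true simultaneously.

The formula is UNSAT (unsatisfiable).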